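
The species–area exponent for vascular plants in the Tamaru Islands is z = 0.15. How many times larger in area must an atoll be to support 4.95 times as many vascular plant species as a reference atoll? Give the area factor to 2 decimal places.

42726.89

(A₂/A₁)^0.15 = 4.95, so A₂/A₁ = 4.95^(1/0.15) = 4.95^6.667
ln(A₂/A₁) = ln 4.95 / 0.15 = 1.5994 / 0.15 = 10.6626
A₂/A₁ = e^10.6626 ≈ 42727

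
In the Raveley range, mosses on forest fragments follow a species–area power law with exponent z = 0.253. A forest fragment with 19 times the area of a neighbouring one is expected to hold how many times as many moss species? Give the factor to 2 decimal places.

2.11

S₂/S₁ = (A₂/A₁)^z = 19^0.253
ln(S₂/S₁) = 0.253 × ln 19 = 0.253 × 2.9444 = 0.7449
S₂/S₁ = e^0.7449 ≈ 2.106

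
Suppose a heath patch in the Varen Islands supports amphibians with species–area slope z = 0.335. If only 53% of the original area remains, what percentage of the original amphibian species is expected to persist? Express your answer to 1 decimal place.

S_new/S_old = (A_new/A_old)^z = 0.53^0.335
= exp(0.335 × ln 0.53) = exp(0.335 × -0.6349) = exp(-0.2127) ≈ 0.8084

80.8%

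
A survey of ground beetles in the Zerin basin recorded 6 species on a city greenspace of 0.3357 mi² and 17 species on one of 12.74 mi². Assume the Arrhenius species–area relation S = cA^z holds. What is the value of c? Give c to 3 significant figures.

z = ln(S₂/S₁) / ln(A₂/A₁) = ln(17/6) / ln(12.74/0.3357) = 1.0415 / 3.6363 = 0.2864
c = S₁ / A₁^z = 6 / 0.3357^0.2864 = 6 / 0.7315 = 8.202

8.20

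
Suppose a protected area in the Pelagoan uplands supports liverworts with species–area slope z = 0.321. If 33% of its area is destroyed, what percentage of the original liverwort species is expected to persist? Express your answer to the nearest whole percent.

S_new/S_old = (A_new/A_old)^z = 0.67^0.321
= exp(0.321 × ln 0.67) = exp(0.321 × -0.4005) = exp(-0.1286) ≈ 0.8794

88%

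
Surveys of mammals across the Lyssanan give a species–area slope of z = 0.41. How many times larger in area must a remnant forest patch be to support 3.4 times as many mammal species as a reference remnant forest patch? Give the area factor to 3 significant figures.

(A₂/A₁)^0.41 = 3.4, so A₂/A₁ = 3.4^(1/0.41) = 3.4^2.439
ln(A₂/A₁) = ln 3.4 / 0.41 = 1.2238 / 0.41 = 2.9848
A₂/A₁ = e^2.9848 ≈ 19.78

19.8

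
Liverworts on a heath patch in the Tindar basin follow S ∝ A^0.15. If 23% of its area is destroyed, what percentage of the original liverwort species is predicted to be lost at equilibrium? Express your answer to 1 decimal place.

S_new/S_old = (A_new/A_old)^z = 0.77^0.15
= exp(0.15 × ln 0.77) = exp(0.15 × -0.2614) = exp(-0.0392) ≈ 0.9616
Fraction lost = 1 − 0.9616 = 0.03845

3.8%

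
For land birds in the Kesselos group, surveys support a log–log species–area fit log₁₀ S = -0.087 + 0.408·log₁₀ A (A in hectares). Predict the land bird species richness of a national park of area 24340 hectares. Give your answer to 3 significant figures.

S = 0.8185 × 24340^0.408
ln S = ln 0.8185 + 0.408 × ln 24340 = -0.2003 + 0.408 × 10.0999 = 3.9204
S = e^3.9204 ≈ 50.42

50.4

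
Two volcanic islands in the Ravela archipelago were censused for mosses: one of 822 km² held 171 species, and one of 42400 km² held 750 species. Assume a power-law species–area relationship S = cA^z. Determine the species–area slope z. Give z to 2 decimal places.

Taking logs: ln S = ln c + z ln A, so z = (ln S₂ − ln S₁)/(ln A₂ − ln A₁).
z = ln(750/171) / ln(42400/822) = ln(4.386) / ln(51.58) = 1.4784 / 3.9432 = 0.3749

0.37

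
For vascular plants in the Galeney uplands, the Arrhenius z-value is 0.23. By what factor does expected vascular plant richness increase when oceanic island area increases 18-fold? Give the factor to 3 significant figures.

S₂/S₁ = (A₂/A₁)^z = 18^0.23
ln(S₂/S₁) = 0.23 × ln 18 = 0.23 × 2.8904 = 0.6648
S₂/S₁ = e^0.6648 ≈ 1.944

1.94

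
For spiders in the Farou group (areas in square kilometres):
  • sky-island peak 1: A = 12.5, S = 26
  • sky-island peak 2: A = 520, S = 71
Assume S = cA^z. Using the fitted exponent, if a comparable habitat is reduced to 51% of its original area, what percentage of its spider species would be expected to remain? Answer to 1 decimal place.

83.4%

z = ln(71/26) / ln(520/12.5) = 1.0046 / 3.7281 = 0.2695
S_new/S_old = (A_new/A_old)^z = 0.51^0.2695 = exp(0.2695 × -0.6733) = 0.8341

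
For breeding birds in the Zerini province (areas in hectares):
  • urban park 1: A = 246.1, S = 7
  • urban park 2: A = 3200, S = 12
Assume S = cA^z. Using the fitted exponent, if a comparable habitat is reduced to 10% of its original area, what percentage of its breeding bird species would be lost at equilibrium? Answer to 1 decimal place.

38.4%

z = ln(12/7) / ln(3200/246.1) = 0.5390 / 2.5652 = 0.2101
S_new/S_old = (A_new/A_old)^z = 0.1^0.2101 = exp(0.2101 × -2.3026) = 0.6164
Fraction lost = 1 − 0.6164 = 0.3836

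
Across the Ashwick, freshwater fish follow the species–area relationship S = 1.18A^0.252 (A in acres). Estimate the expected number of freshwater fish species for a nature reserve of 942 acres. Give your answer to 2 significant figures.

S = 1.18 × 942^0.252 = 1.18 × 5.616 ≈ 6.627

6.6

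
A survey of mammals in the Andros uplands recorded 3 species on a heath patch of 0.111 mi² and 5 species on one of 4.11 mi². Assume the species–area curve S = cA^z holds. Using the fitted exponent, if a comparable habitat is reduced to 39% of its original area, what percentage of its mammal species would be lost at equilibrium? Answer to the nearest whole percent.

12%

z = ln(5/3) / ln(4.11/0.111) = 0.5108 / 3.6116 = 0.1414
S_new/S_old = (A_new/A_old)^z = 0.39^0.1414 = exp(0.1414 × -0.9416) = 0.8753
Fraction lost = 1 − 0.8753 = 0.1247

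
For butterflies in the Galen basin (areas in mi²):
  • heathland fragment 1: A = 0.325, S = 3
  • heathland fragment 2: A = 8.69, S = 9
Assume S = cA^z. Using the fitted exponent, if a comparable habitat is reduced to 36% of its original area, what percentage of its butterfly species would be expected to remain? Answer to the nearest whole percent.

z = ln(9/3) / ln(8.69/0.325) = 1.0986 / 3.2861 = 0.3343
S_new/S_old = (A_new/A_old)^z = 0.36^0.3343 = exp(0.3343 × -1.0217) = 0.7107

71%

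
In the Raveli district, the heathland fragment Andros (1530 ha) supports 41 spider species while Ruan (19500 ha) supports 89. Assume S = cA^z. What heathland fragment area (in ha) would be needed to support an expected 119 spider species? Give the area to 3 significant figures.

z = ln(89/41) / ln(19500/1530) = 0.7751 / 2.5451 = 0.3045
c = 41 / 1530^0.3045 = 41 / 9.329 = 4.395
A = (119/4.395)^(1/0.3045) ⇒ ln A = ln(27.08)/0.3045 = 10.8321
A = e^10.8321 ≈ 50618 ha

50600 ha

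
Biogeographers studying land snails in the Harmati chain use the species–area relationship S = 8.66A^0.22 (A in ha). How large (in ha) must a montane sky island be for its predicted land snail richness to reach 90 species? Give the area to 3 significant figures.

90 = 8.66 × A^0.22  ⇒  A^0.22 = 90/8.66 = 10.39
ln A = ln(10.39) / 0.22 = 2.3411 / 0.22 = 10.6413
A = e^10.6413 ≈ 41829 ha

41800 ha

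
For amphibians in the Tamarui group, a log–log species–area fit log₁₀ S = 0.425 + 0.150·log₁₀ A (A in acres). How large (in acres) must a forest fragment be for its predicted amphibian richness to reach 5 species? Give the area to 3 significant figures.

67.1 acres

5 = 2.661 × A^0.15  ⇒  A^0.15 = 5/2.661 = 1.879
ln A = ln(1.879) / 0.15 = 0.6308 / 0.15 = 4.2056
A = e^4.2056 ≈ 67.06 acres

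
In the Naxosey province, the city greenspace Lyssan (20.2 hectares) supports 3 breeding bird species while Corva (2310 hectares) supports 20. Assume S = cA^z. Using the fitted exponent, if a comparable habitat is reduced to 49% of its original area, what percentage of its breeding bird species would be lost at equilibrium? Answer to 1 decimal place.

z = ln(20/3) / ln(2310/20.2) = 1.8971 / 4.7393 = 0.4003
S_new/S_old = (A_new/A_old)^z = 0.49^0.4003 = exp(0.4003 × -0.7133) = 0.7516
Fraction lost = 1 − 0.7516 = 0.2484

24.8%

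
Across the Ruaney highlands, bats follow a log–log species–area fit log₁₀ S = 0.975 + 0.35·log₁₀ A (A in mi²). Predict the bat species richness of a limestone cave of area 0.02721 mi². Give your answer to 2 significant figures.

2.7

S = 9.441 × 0.02721^0.35
ln S = ln 9.441 + 0.35 × ln 0.02721 = 2.2450 + 0.35 × -3.6042 = 0.9836
S = e^0.9836 ≈ 2.674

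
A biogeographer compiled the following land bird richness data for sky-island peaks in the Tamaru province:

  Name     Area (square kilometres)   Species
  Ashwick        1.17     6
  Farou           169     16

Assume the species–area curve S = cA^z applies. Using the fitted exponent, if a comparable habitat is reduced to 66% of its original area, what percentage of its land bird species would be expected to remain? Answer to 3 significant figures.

92.1%

z = ln(16/6) / ln(169/1.17) = 0.9808 / 4.9729 = 0.1972
S_new/S_old = (A_new/A_old)^z = 0.66^0.1972 = exp(0.1972 × -0.4155) = 0.9213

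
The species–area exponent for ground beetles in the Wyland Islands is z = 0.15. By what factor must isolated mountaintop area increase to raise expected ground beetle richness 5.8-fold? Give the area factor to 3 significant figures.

123000

(A₂/A₁)^0.15 = 5.8, so A₂/A₁ = 5.8^(1/0.15) = 5.8^6.667
ln(A₂/A₁) = ln 5.8 / 0.15 = 1.7579 / 0.15 = 11.7191
A₂/A₁ = e^11.7191 ≈ 122891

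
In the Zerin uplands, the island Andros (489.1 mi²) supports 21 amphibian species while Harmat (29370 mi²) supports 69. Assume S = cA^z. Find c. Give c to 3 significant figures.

z = ln(S₂/S₁) / ln(A₂/A₁) = ln(69/21) / ln(29370/489.1) = 1.1896 / 4.0952 = 0.2905
c = S₁ / A₁^z = 21 / 489.1^0.2905 = 21 / 6.043 = 3.475

3.48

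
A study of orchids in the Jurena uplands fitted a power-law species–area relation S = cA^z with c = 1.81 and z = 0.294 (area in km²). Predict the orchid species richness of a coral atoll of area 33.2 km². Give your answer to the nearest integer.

S = 1.81 × 33.2^0.294
ln S = ln 1.81 + 0.294 × ln 33.2 = 0.5933 + 0.294 × 3.5025 = 1.6231
S = e^1.6231 ≈ 5.069

5 species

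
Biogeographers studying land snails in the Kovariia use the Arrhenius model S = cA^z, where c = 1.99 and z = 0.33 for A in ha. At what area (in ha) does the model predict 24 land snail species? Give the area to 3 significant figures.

24 = 1.99 × A^0.33  ⇒  A^0.33 = 24/1.99 = 12.06
ln A = ln(12.06) / 0.33 = 2.4899 / 0.33 = 7.5452
A = e^7.5452 ≈ 1892 ha

1890 ha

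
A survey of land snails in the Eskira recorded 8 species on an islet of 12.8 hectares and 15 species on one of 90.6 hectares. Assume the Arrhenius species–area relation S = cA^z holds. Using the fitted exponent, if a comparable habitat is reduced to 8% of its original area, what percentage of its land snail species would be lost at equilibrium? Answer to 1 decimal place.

55.6%

z = ln(15/8) / ln(90.6/12.8) = 0.6286 / 1.9570 = 0.3212
S_new/S_old = (A_new/A_old)^z = 0.08^0.3212 = exp(0.3212 × -2.5257) = 0.4443
Fraction lost = 1 − 0.4443 = 0.5557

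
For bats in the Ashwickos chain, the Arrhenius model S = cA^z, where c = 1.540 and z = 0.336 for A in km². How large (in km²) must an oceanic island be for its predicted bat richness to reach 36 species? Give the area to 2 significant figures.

36 = 1.54 × A^0.336  ⇒  A^0.336 = 36/1.54 = 23.38
ln A = ln(23.38) / 0.336 = 3.1517 / 0.336 = 9.3802
A = e^9.3802 ≈ 11851 km²

12000 km²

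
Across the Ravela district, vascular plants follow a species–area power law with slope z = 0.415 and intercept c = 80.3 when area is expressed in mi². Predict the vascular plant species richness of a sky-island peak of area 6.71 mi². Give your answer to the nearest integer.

S = 80.3 × 6.71^0.415 = 80.3 × 2.203 ≈ 176.9

177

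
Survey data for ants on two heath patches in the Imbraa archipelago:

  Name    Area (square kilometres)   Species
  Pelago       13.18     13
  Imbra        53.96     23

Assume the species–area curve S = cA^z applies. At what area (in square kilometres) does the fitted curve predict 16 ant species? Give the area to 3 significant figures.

22.0 square kilometres

z = ln(23/13) / ln(53.96/13.18) = 0.5705 / 1.4095 = 0.4048
c = 13 / 13.18^0.4048 = 13 / 2.84 = 4.578
A = (16/4.578)^(1/0.4048) ⇒ ln A = ln(3.495)/0.4048 = 3.0917
A = e^3.0917 ≈ 22.01 square kilometres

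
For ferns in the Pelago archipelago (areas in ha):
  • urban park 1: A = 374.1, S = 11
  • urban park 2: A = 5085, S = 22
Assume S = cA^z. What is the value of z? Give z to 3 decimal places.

0.266

Taking logs: ln S = ln c + z ln A, so z = (ln S₂ − ln S₁)/(ln A₂ − ln A₁).
z = ln(22/11) / ln(5085/374.1) = ln(2) / ln(13.59) = 0.6931 / 2.6095 = 0.2656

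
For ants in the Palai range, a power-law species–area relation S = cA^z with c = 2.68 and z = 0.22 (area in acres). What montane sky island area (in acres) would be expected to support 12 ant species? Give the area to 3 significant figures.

12 = 2.68 × A^0.22  ⇒  A^0.22 = 12/2.68 = 4.478
ln A = ln(4.478) / 0.22 = 1.4991 / 0.22 = 6.8140
A = e^6.8140 ≈ 910.5 acres

911 acres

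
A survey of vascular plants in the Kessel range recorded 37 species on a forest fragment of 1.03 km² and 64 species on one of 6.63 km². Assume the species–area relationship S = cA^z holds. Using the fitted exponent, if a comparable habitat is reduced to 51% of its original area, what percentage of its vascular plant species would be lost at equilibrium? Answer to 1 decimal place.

z = ln(64/37) / ln(6.63/1.03) = 0.5480 / 1.8620 = 0.2943
S_new/S_old = (A_new/A_old)^z = 0.51^0.2943 = exp(0.2943 × -0.6733) = 0.8202
Fraction lost = 1 − 0.8202 = 0.1798

18.0%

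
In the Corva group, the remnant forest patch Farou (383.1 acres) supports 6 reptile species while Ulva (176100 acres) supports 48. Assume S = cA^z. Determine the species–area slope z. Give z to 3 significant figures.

Taking logs: ln S = ln c + z ln A, so z = (ln S₂ − ln S₁)/(ln A₂ − ln A₁).
z = ln(48/6) / ln(176100/383.1) = ln(8) / ln(459.7) = 2.0794 / 6.1305 = 0.3392

0.339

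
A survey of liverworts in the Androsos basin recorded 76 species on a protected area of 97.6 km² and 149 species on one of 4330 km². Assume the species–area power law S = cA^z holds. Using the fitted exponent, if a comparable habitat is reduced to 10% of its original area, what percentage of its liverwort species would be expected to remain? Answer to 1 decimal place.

z = ln(149/76) / ln(4330/97.6) = 0.6732 / 3.7924 = 0.1775
S_new/S_old = (A_new/A_old)^z = 0.1^0.1775 = exp(0.1775 × -2.3026) = 0.6645

66.4%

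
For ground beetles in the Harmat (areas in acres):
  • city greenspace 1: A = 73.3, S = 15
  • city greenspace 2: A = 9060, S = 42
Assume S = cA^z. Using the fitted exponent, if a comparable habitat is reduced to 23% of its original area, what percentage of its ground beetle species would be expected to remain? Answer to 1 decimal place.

z = ln(42/15) / ln(9060/73.3) = 1.0296 / 4.8171 = 0.2137
S_new/S_old = (A_new/A_old)^z = 0.23^0.2137 = exp(0.2137 × -1.4697) = 0.7304

73.0%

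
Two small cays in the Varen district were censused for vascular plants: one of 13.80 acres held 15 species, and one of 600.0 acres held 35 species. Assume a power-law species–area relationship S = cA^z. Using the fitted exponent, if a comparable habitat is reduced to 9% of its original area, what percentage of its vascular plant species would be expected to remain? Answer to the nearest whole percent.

58%

z = ln(35/15) / ln(600/13.8) = 0.8473 / 3.7723 = 0.2246
S_new/S_old = (A_new/A_old)^z = 0.09^0.2246 = exp(0.2246 × -2.4079) = 0.5823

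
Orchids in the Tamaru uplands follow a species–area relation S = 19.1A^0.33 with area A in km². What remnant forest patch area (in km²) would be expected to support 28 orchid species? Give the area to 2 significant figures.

3.2 km²

28 = 19.1 × A^0.33  ⇒  A^0.33 = 28/19.1 = 1.466
ln A = ln(1.466) / 0.33 = 0.3825 / 0.33 = 1.1591
A = e^1.1591 ≈ 3.187 km²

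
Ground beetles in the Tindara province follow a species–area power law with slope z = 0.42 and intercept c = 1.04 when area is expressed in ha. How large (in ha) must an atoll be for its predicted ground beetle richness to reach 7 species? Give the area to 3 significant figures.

7 = 1.04 × A^0.42  ⇒  A^0.42 = 7/1.04 = 6.731
ln A = ln(6.731) / 0.42 = 1.9067 / 0.42 = 4.5397
A = e^4.5397 ≈ 93.67 ha

93.7 ha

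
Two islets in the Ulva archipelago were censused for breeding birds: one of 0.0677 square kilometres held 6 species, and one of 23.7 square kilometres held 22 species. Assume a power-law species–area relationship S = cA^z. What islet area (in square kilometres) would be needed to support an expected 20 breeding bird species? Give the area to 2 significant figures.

15 square kilometres

z = ln(22/6) / ln(23.7/0.0677) = 1.2993 / 5.8581 = 0.2218
c = 6 / 0.0677^0.2218 = 6 / 0.5503 = 10.9
A = (20/10.9)^(1/0.2218) ⇒ ln A = ln(1.834)/0.2218 = 2.7357
A = e^2.7357 ≈ 15.42 square kilometres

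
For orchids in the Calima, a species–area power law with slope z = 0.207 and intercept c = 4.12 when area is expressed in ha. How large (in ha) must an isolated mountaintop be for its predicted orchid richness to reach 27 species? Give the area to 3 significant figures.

8800 ha

27 = 4.12 × A^0.207  ⇒  A^0.207 = 27/4.12 = 6.553
ln A = ln(6.553) / 0.207 = 1.8800 / 0.207 = 9.0820
A = e^9.0820 ≈ 8796 ha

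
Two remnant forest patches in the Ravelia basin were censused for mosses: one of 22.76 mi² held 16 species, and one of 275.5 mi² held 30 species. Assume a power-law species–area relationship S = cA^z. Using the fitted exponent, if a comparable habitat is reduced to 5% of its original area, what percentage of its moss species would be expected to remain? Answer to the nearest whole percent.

z = ln(30/16) / ln(275.5/22.76) = 0.6286 / 2.4936 = 0.2521
S_new/S_old = (A_new/A_old)^z = 0.05^0.2521 = exp(0.2521 × -2.9957) = 0.4699

47%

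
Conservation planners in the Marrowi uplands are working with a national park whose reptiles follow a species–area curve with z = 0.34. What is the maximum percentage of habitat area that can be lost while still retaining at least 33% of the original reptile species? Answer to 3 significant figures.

Need (A_new/A_old)^0.34 = 0.33, so A_new/A_old = 0.33^(1/0.34) = 0.33^2.941
ln(A_new/A_old) = ln 0.33 / 0.34 = -1.1087 / 0.34 = -3.2608
A_new/A_old = e^-3.2608 ≈ 0.03836
Fraction that can be lost = 1 − 0.03836 = 0.9616

96.2%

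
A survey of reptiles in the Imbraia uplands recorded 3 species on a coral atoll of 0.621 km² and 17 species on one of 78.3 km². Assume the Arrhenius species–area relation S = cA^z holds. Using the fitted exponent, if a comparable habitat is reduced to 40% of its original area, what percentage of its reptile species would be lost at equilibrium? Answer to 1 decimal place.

z = ln(17/3) / ln(78.3/0.621) = 1.7346 / 4.8370 = 0.3586
S_new/S_old = (A_new/A_old)^z = 0.4^0.3586 = exp(0.3586 × -0.9163) = 0.7199
Fraction lost = 1 − 0.7199 = 0.2801

28.0%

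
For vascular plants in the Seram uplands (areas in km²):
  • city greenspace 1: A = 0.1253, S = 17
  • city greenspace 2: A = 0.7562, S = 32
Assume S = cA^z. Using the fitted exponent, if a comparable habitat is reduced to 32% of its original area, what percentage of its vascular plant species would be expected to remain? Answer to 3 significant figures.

67.0%

z = ln(32/17) / ln(0.7562/0.1253) = 0.6325 / 1.7976 = 0.3519
S_new/S_old = (A_new/A_old)^z = 0.32^0.3519 = exp(0.3519 × -1.1394) = 0.6697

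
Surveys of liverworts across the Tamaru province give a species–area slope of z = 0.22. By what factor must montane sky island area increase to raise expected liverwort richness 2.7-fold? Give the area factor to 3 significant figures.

(A₂/A₁)^0.22 = 2.7, so A₂/A₁ = 2.7^(1/0.22) = 2.7^4.545
ln(A₂/A₁) = ln 2.7 / 0.22 = 0.9933 / 0.22 = 4.5148
A₂/A₁ = e^4.5148 ≈ 91.36

91.4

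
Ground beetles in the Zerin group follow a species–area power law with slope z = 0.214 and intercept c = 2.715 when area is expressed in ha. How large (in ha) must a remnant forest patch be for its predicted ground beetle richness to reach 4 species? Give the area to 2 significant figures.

6.1 ha

4 = 2.715 × A^0.214  ⇒  A^0.214 = 4/2.715 = 1.473
ln A = ln(1.473) / 0.214 = 0.3875 / 0.214 = 1.8108
A = e^1.8108 ≈ 6.115 ha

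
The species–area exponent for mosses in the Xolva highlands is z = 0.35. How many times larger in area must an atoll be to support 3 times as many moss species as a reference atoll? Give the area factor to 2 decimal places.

23.08

(A₂/A₁)^0.35 = 3, so A₂/A₁ = 3^(1/0.35) = 3^2.857
ln(A₂/A₁) = ln 3 / 0.35 = 1.0986 / 0.35 = 3.1389
A₂/A₁ = e^3.1389 ≈ 23.08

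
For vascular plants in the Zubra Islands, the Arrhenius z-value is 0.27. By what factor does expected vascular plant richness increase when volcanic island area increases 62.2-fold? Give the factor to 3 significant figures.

S₂/S₁ = (A₂/A₁)^z = 62.2^0.27
ln(S₂/S₁) = 0.27 × ln 62.2 = 0.27 × 4.1304 = 1.1152
S₂/S₁ = e^1.1152 ≈ 3.05

3.05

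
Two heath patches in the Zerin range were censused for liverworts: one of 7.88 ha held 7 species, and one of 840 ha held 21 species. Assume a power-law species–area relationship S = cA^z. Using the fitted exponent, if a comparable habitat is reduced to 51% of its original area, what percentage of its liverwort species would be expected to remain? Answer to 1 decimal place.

z = ln(21/7) / ln(840/7.88) = 1.0986 / 4.6691 = 0.2353
S_new/S_old = (A_new/A_old)^z = 0.51^0.2353 = exp(0.2353 × -0.6733) = 0.8535

85.3%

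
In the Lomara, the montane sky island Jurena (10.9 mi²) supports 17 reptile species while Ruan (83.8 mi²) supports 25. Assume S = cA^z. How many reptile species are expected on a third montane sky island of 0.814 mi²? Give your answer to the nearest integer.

10

z = ln(25/17) / ln(83.8/10.9) = 0.3857 / 2.0397 = 0.1891
c = 17 / 10.9^0.1891 = 17 / 1.571 = 10.82
S₃ = 10.82 × 0.814^0.1891 = 10.82 × 0.9618 ≈ 10.41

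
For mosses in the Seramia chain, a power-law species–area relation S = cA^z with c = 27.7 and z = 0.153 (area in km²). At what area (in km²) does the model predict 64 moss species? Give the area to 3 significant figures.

64 = 27.7 × A^0.153  ⇒  A^0.153 = 64/27.7 = 2.31
ln A = ln(2.31) / 0.153 = 0.8375 / 0.153 = 5.4735
A = e^5.4735 ≈ 238.3 km²

238 km²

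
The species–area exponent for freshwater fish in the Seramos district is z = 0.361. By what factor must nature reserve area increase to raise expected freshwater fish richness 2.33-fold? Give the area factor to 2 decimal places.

10.41

(A₂/A₁)^0.361 = 2.33, so A₂/A₁ = 2.33^(1/0.361) = 2.33^2.77
ln(A₂/A₁) = ln 2.33 / 0.361 = 0.8459 / 0.361 = 2.3431
A₂/A₁ = e^2.3431 ≈ 10.41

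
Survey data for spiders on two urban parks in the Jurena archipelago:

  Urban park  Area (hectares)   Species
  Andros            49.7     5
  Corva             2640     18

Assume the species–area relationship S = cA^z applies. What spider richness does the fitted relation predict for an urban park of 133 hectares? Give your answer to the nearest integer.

7

z = ln(18/5) / ln(2640/49.7) = 1.2809 / 3.9725 = 0.3224
c = 5 / 49.7^0.3224 = 5 / 3.524 = 1.419
S₃ = 1.419 × 133^0.3224 = 1.419 × 4.84 ≈ 6.868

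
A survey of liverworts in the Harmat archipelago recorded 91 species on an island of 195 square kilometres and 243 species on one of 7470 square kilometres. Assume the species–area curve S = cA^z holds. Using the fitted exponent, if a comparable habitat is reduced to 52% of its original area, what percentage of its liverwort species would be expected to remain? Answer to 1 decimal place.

83.8%

z = ln(243/91) / ln(7470/195) = 0.9822 / 3.6457 = 0.2694
S_new/S_old = (A_new/A_old)^z = 0.52^0.2694 = exp(0.2694 × -0.6539) = 0.8385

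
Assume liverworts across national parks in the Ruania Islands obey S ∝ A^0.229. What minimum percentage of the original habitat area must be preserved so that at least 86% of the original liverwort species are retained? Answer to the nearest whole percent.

52%

Need (A_new/A_old)^0.229 = 0.86, so A_new/A_old = 0.86^(1/0.229) = 0.86^4.367
ln(A_new/A_old) = ln 0.86 / 0.229 = -0.1508 / 0.229 = -0.6586
A_new/A_old = e^-0.6586 ≈ 0.5176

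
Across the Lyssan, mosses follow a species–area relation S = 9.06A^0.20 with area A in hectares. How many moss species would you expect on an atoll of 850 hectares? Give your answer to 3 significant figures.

S = 9.06 × 850^0.2
ln S = ln 9.06 + 0.2 × ln 850 = 2.2039 + 0.2 × 6.7452 = 3.5529
S = e^3.5529 ≈ 34.91

34.9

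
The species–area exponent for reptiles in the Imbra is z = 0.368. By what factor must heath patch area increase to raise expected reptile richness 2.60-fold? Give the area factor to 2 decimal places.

13.42

(A₂/A₁)^0.368 = 2.6, so A₂/A₁ = 2.6^(1/0.368) = 2.6^2.717
ln(A₂/A₁) = ln 2.6 / 0.368 = 0.9555 / 0.368 = 2.5965
A₂/A₁ = e^2.5965 ≈ 13.42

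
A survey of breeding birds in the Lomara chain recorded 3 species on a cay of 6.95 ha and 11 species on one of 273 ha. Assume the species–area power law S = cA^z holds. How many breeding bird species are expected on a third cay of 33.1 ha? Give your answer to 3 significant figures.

z = ln(11/3) / ln(273/6.95) = 1.2993 / 3.6707 = 0.3540
c = 3 / 6.95^0.3540 = 3 / 1.986 = 1.51
S₃ = 1.51 × 33.1^0.3540 = 1.51 × 3.451 ≈ 5.213

5.21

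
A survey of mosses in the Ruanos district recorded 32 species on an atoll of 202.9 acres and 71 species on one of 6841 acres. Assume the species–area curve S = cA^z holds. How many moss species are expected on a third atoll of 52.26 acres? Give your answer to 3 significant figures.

23.5

z = ln(71/32) / ln(6841/202.9) = 0.7969 / 3.5180 = 0.2265
c = 32 / 202.9^0.2265 = 32 / 3.332 = 9.604
S₃ = 9.604 × 52.26^0.2265 = 9.604 × 2.45 ≈ 23.53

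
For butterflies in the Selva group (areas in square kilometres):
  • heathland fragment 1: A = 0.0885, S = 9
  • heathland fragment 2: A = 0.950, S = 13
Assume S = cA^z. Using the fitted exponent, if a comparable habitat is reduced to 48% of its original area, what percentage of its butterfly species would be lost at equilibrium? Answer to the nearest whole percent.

z = ln(13/9) / ln(0.95/0.0885) = 0.3677 / 2.3735 = 0.1549
S_new/S_old = (A_new/A_old)^z = 0.48^0.1549 = exp(0.1549 × -0.7340) = 0.8925
Fraction lost = 1 − 0.8925 = 0.1075

11%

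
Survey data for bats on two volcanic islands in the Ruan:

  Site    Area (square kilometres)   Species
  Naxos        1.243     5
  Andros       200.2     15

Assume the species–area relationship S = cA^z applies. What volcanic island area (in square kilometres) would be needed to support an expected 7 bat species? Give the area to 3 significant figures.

z = ln(15/5) / ln(200.2/1.243) = 1.0986 / 5.0818 = 0.2162
c = 5 / 1.243^0.2162 = 5 / 1.048 = 4.77
A = (7/4.77)^(1/0.2162) ⇒ ln A = ln(1.467)/0.2162 = 1.7739
A = e^1.7739 ≈ 5.894 square kilometres

5.89 square kilometres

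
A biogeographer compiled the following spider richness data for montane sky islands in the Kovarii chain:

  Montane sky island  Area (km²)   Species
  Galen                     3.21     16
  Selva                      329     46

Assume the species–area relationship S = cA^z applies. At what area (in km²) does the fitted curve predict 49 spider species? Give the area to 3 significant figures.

434 km²

z = ln(46/16) / ln(329/3.21) = 1.0561 / 4.6298 = 0.2281
c = 16 / 3.21^0.2281 = 16 / 1.305 = 12.26
A = (49/12.26)^(1/0.2281) ⇒ ln A = ln(3.996)/0.2281 = 6.0730
A = e^6.0730 ≈ 434 km²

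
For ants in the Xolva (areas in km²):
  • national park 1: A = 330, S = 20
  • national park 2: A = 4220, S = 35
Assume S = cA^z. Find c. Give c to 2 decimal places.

z = ln(S₂/S₁) / ln(A₂/A₁) = ln(35/20) / ln(4220/330) = 0.5596 / 2.5485 = 0.2196
c = S₁ / A₁^z = 20 / 330^0.2196 = 20 / 3.573 = 5.598

5.60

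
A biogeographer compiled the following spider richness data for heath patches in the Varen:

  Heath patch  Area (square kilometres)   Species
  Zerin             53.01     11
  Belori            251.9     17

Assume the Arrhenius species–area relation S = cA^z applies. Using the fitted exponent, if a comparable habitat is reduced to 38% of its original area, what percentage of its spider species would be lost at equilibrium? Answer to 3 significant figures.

23.7%

z = ln(17/11) / ln(251.9/53.01) = 0.4353 / 1.5586 = 0.2793
S_new/S_old = (A_new/A_old)^z = 0.38^0.2793 = exp(0.2793 × -0.9676) = 0.7632
Fraction lost = 1 − 0.7632 = 0.2368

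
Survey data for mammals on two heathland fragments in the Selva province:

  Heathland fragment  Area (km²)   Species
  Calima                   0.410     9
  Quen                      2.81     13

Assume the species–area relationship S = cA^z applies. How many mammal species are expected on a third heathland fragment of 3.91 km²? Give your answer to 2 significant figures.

14

z = ln(13/9) / ln(2.81/0.41) = 0.3677 / 1.9248 = 0.1910
c = 9 / 0.41^0.1910 = 9 / 0.8434 = 10.67
S₃ = 10.67 × 3.91^0.1910 = 10.67 × 1.298 ≈ 13.85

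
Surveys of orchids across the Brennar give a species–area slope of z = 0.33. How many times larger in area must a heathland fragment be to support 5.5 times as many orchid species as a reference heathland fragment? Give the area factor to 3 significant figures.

175

(A₂/A₁)^0.33 = 5.5, so A₂/A₁ = 5.5^(1/0.33) = 5.5^3.03
ln(A₂/A₁) = ln 5.5 / 0.33 = 1.7047 / 0.33 = 5.1659
A₂/A₁ = e^5.1659 ≈ 175.2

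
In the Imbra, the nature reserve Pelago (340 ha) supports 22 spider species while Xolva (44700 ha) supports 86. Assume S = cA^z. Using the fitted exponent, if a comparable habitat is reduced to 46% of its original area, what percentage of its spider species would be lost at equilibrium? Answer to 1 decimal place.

19.5%

z = ln(86/22) / ln(44700/340) = 1.3633 / 4.8788 = 0.2794
S_new/S_old = (A_new/A_old)^z = 0.46^0.2794 = exp(0.2794 × -0.7765) = 0.8049
Fraction lost = 1 − 0.8049 = 0.1951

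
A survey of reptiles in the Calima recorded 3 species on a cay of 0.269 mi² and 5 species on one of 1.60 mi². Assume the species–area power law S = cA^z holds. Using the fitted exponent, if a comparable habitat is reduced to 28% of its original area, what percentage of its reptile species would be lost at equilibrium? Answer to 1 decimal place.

30.6%

z = ln(5/3) / ln(1.6/0.269) = 0.5108 / 1.7830 = 0.2865
S_new/S_old = (A_new/A_old)^z = 0.28^0.2865 = exp(0.2865 × -1.2730) = 0.6944
Fraction lost = 1 − 0.6944 = 0.3056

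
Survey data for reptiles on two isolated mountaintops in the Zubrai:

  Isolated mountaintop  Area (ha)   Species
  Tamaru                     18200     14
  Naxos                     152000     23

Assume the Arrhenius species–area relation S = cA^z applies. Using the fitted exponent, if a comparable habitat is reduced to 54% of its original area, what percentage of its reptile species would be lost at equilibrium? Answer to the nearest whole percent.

13%

z = ln(23/14) / ln(152000/18200) = 0.4964 / 2.1225 = 0.2339
S_new/S_old = (A_new/A_old)^z = 0.54^0.2339 = exp(0.2339 × -0.6162) = 0.8658
Fraction lost = 1 − 0.8658 = 0.1342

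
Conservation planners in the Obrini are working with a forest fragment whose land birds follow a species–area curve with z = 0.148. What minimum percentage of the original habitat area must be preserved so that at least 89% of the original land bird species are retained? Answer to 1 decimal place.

Need (A_new/A_old)^0.148 = 0.89, so A_new/A_old = 0.89^(1/0.148) = 0.89^6.757
ln(A_new/A_old) = ln 0.89 / 0.148 = -0.1165 / 0.148 = -0.7874
A_new/A_old = e^-0.7874 ≈ 0.455

45.5%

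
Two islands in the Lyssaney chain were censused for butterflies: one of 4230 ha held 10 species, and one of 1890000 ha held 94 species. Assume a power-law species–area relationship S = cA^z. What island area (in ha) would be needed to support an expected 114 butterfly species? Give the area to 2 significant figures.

3200000 ha

z = ln(94/10) / ln(1890000/4230) = 2.2407 / 6.1021 = 0.3672
c = 10 / 4230^0.3672 = 10 / 21.46 = 0.466
A = (114/0.466)^(1/0.3672) ⇒ ln A = ln(244.6)/0.3672 = 14.9774
A = e^14.9774 ≈ 3196038 ha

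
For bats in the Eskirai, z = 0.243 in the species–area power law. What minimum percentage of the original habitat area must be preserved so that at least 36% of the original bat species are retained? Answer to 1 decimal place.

Need (A_new/A_old)^0.243 = 0.36, so A_new/A_old = 0.36^(1/0.243) = 0.36^4.115
ln(A_new/A_old) = ln 0.36 / 0.243 = -1.0217 / 0.243 = -4.2043
A_new/A_old = e^-4.2043 ≈ 0.01493

1.5%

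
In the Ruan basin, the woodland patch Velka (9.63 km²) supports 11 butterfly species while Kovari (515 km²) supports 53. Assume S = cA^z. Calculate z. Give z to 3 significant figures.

0.395

Taking logs: ln S = ln c + z ln A, so z = (ln S₂ − ln S₁)/(ln A₂ − ln A₁).
z = ln(53/11) / ln(515/9.63) = ln(4.818) / ln(53.48) = 1.5724 / 3.9793 = 0.3951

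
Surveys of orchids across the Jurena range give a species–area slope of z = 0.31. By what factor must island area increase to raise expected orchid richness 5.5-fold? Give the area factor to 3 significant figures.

244

(A₂/A₁)^0.31 = 5.5, so A₂/A₁ = 5.5^(1/0.31) = 5.5^3.226
ln(A₂/A₁) = ln 5.5 / 0.31 = 1.7047 / 0.31 = 5.4992
A₂/A₁ = e^5.4992 ≈ 244.5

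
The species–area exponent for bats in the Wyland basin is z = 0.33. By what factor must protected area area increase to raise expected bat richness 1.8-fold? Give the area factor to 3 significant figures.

(A₂/A₁)^0.33 = 1.8, so A₂/A₁ = 1.8^(1/0.33) = 1.8^3.03
ln(A₂/A₁) = ln 1.8 / 0.33 = 0.5878 / 0.33 = 1.7812
A₂/A₁ = e^1.7812 ≈ 5.937

5.94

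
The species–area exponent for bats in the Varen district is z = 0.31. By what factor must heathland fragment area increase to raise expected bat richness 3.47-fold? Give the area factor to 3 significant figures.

(A₂/A₁)^0.31 = 3.47, so A₂/A₁ = 3.47^(1/0.31) = 3.47^3.226
ln(A₂/A₁) = ln 3.47 / 0.31 = 1.2442 / 0.31 = 4.0134
A₂/A₁ = e^4.0134 ≈ 55.33

55.3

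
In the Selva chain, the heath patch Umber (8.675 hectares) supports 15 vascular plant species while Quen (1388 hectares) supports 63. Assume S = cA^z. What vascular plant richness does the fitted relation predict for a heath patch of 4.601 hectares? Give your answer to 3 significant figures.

12.5

z = ln(63/15) / ln(1388/8.675) = 1.4351 / 5.0752 = 0.2828
c = 15 / 8.675^0.2828 = 15 / 1.842 = 8.143
S₃ = 8.143 × 4.601^0.2828 = 8.143 × 1.54 ≈ 12.54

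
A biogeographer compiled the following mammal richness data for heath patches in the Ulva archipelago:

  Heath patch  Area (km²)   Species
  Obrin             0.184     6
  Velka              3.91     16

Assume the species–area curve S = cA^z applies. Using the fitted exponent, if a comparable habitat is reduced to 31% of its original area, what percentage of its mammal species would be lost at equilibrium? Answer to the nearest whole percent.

31%

z = ln(16/6) / ln(3.91/0.184) = 0.9808 / 3.0564 = 0.3209
S_new/S_old = (A_new/A_old)^z = 0.31^0.3209 = exp(0.3209 × -1.1712) = 0.6867
Fraction lost = 1 − 0.6867 = 0.3133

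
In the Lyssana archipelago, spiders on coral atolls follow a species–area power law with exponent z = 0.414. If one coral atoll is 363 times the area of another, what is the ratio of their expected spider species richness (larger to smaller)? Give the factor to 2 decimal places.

S₂/S₁ = (A₂/A₁)^z = 363^0.414
ln(S₂/S₁) = 0.414 × ln 363 = 0.414 × 5.8944 = 2.4403
S₂/S₁ = e^2.4403 ≈ 11.48

11.48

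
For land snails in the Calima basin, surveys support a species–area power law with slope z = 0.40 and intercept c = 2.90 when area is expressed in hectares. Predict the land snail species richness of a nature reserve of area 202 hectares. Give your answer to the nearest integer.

24 species

S = 2.9 × 202^0.4 = 2.9 × 8.359 ≈ 24.24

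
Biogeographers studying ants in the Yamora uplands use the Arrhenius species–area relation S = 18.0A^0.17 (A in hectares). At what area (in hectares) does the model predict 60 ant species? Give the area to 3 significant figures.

60 = 18 × A^0.17  ⇒  A^0.17 = 60/18 = 3.333
ln A = ln(3.333) / 0.17 = 1.2040 / 0.17 = 7.0822
A = e^7.0822 ≈ 1191 hectares

1190 hectares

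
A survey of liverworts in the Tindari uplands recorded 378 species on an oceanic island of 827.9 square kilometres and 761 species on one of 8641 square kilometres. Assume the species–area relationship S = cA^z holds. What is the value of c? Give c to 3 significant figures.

50.9

z = ln(S₂/S₁) / ln(A₂/A₁) = ln(761/378) / ln(8641/827.9) = 0.6997 / 2.3454 = 0.2983
c = S₁ / A₁^z = 378 / 827.9^0.2983 = 378 / 7.423 = 50.92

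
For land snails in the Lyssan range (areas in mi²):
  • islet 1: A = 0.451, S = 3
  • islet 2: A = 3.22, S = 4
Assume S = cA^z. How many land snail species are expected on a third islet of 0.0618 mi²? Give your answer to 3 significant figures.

2.24

z = ln(4/3) / ln(3.22/0.451) = 0.2877 / 1.9657 = 0.1464
c = 3 / 0.451^0.1464 = 3 / 0.89 = 3.371
S₃ = 3.371 × 0.0618^0.1464 = 3.371 × 0.6654 ≈ 2.243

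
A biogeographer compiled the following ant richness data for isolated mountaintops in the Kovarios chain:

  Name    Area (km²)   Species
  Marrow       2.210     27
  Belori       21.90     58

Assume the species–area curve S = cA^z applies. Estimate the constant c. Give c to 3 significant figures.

z = ln(S₂/S₁) / ln(A₂/A₁) = ln(58/27) / ln(21.9/2.21) = 0.7646 / 2.2935 = 0.3334
c = S₁ / A₁^z = 27 / 2.21^0.3334 = 27 / 1.303 = 20.73

20.7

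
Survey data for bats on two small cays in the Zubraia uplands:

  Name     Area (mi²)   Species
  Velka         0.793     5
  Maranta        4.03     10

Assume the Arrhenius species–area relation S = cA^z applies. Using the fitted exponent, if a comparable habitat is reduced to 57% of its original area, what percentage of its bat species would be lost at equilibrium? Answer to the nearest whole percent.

21%

z = ln(10/5) / ln(4.03/0.793) = 0.6931 / 1.6257 = 0.4264
S_new/S_old = (A_new/A_old)^z = 0.57^0.4264 = exp(0.4264 × -0.5621) = 0.7869
Fraction lost = 1 − 0.7869 = 0.2131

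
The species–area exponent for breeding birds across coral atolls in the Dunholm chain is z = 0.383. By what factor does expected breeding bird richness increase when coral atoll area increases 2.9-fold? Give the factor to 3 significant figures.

S₂/S₁ = (A₂/A₁)^z = 2.9^0.383
ln(S₂/S₁) = 0.383 × ln 2.9 = 0.383 × 1.0647 = 0.4078
S₂/S₁ = e^0.4078 ≈ 1.503

1.50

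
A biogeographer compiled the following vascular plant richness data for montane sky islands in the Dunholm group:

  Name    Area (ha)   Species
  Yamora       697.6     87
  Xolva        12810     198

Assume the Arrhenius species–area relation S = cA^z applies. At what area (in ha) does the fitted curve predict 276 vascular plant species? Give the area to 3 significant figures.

z = ln(198/87) / ln(12810/697.6) = 0.8224 / 2.9103 = 0.2826
c = 87 / 697.6^0.2826 = 87 / 6.361 = 13.68
A = (276/13.68)^(1/0.2826) ⇒ ln A = ln(20.18)/0.2826 = 10.6334
A = e^10.6334 ≈ 41498 ha

41500 ha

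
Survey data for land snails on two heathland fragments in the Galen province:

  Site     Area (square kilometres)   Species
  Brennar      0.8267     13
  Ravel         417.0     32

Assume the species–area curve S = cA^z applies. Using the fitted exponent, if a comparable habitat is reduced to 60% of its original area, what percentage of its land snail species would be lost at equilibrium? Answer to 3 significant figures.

z = ln(32/13) / ln(417/0.8267) = 0.9008 / 6.2234 = 0.1447
S_new/S_old = (A_new/A_old)^z = 0.6^0.1447 = exp(0.1447 × -0.5108) = 0.9287
Fraction lost = 1 − 0.9287 = 0.07127

7.13%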